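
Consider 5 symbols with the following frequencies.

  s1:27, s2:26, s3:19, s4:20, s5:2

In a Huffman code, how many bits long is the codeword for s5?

3

Repeatedly merge the two smallest:
merge s5(2) and s3(19): 21
merge s4(20) and 21: 41
merge s2(26) and s1(27): 53
merge 41 and 53: 94
The subtree containing s5 is merged 3 times, so code length = 3.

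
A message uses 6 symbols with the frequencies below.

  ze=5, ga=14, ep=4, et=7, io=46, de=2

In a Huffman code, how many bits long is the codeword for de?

5

Huffman merges, smallest pair first:
merge de(2) and ep(4): 6
merge ze(5) and 6: 11
merge et(7) and 11: 18
merge ga(14) and 18: 32
merge 32 and io(46): 78
de sits 5 levels below the root, so its codeword is 5 bits.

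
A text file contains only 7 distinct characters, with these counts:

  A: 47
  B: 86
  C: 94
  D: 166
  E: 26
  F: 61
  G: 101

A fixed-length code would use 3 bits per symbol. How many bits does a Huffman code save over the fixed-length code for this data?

194

Fixed-length: 3 bits × 581 symbols = 1743 bits.
Huffman merges:
E(26) + A(47) → 73
F(61) + 73 → 134
B(86) + C(94) → 180
G(101) + 134 → 235
D(166) + 180 → 346
235 + 346 → 581
Huffman total = 73 + 134 + 180 + 235 + 346 + 581 = 1549 bits.
Saving = 1743 − 1549 = 194 bits.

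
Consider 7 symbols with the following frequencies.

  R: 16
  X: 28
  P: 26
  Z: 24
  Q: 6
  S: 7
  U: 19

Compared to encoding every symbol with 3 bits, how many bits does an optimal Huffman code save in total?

41

Fixed-length: 3 bits × 126 symbols = 378 bits.
Huffman merges:
combine Q(6), S(7) → 13
combine 13, R(16) → 29
combine U(19), Z(24) → 43
combine P(26), X(28) → 54
combine 29, 43 → 72
combine 54, 72 → 126
Huffman total = 13 + 29 + 43 + 54 + 72 + 126 = 337 bits.
Saving = 378 − 337 = 41 bits.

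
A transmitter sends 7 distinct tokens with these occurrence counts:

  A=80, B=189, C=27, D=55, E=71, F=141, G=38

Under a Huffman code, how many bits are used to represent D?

3

Huffman merges, smallest pair first:
C(27) + G(38) → 65
D(55) + 65 → 120
E(71) + A(80) → 151
120 + F(141) → 261
151 + B(189) → 340
261 + 340 → 601
D's leaf is at depth 3, giving a 3-bit codeword.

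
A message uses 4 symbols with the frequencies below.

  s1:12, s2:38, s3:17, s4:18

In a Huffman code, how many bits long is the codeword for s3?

3

Huffman merges, smallest pair first:
merge s1(12) and s3(17): 29
merge s4(18) and 29: 47
merge s2(38) and 47: 85
The subtree containing s3 is merged 3 times, so code length = 3.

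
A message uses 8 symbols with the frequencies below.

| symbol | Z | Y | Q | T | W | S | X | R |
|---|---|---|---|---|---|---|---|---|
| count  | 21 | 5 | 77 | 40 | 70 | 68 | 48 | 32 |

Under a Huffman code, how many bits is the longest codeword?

5

Merge the two lowest-weight nodes at each step:
merge Y(5) and Z(21): 26
merge 26 and R(32): 58
merge T(40) and X(48): 88
merge 58 and S(68): 126
merge W(70) and Q(77): 147
merge 88 and 126: 214
merge 147 and 214: 361
The first pair merged (Y, Z) ends up deepest, at depth 5.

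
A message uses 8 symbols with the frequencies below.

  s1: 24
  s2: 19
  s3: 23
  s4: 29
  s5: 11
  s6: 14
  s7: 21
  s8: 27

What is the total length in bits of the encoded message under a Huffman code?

500

Greedily combine the two least-frequent nodes:
s5(11) + s6(14) → 25
s2(19) + s7(21) → 40
s3(23) + s1(24) → 47
25 + s8(27) → 52
s4(29) + 40 → 69
47 + 52 → 99
69 + 99 → 168
Each symbol's bit-cost is frequency × depth; summing gives 500 bits (equivalently 25 + 40 + 47 + 52 + 69 + 99 + 168).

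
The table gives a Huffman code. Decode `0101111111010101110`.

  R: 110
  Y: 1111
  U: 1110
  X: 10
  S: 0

SXYUXXU

Read left to right; each codeword is recognised as soon as it completes (prefix code):
  0→S | 10→X | 1111→Y | 1110→U | 10→X | 10→X | 1110→U
Decoded message: SXYUXXU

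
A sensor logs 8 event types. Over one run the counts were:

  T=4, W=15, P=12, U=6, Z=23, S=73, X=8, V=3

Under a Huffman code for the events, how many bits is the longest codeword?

5

Merge the two lowest-weight nodes at each step:
combine V(3), T(4) → 7
combine U(6), 7 → 13
combine X(8), P(12) → 20
combine 13, W(15) → 28
combine 20, Z(23) → 43
combine 28, 43 → 71
combine 71, S(73) → 144
The first pair merged (V, T) ends up deepest, at depth 5.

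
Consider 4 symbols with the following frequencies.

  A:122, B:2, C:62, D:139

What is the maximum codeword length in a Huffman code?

3

Merge the two lowest-weight nodes at each step:
combine B(2), C(62) → 64
combine 64, A(122) → 186
combine D(139), 186 → 325
The rarest symbols sit at the bottom; the longest codeword is 3 bits.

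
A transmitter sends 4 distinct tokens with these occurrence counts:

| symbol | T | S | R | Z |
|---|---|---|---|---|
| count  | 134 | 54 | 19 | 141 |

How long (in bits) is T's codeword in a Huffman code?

2

Repeatedly merge the two smallest:
merge R(19) and S(54): 73
merge 73 and T(134): 207
merge Z(141) and 207: 348
T's leaf is at depth 2, giving a 2-bit codeword.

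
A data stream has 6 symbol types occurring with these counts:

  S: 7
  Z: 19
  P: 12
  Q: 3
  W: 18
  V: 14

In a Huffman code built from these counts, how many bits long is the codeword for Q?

4

Build the tree from the bottom:
combine Q(3), S(7) → 10
combine 10, P(12) → 22
combine V(14), W(18) → 32
combine Z(19), 22 → 41
combine 32, 41 → 73
Q sits 4 levels below the root, so its codeword is 4 bits.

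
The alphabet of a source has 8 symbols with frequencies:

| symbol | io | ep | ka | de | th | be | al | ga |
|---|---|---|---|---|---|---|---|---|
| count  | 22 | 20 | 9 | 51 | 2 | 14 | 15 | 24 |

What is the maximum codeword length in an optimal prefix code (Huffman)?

4

Merge the two lowest-weight nodes at each step:
merge th(2) and ka(9): 11
merge 11 and be(14): 25
merge al(15) and ep(20): 35
merge io(22) and ga(24): 46
merge 25 and 35: 60
merge 46 and de(51): 97
merge 60 and 97: 157
The rarest symbols sit at the bottom; the longest codeword is 4 bits.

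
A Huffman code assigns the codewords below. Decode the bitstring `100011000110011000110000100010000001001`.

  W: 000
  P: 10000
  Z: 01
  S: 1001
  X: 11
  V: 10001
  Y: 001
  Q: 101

Read left to right; each codeword is recognised as soon as it completes (prefix code):
  10001→V | 10001→V | 1001→S | 10001→V | 10000→P | 10001→V | 000→W | 000→W | 1001→S
Decoded message: VVSVPVWWS

VVSVPVWWS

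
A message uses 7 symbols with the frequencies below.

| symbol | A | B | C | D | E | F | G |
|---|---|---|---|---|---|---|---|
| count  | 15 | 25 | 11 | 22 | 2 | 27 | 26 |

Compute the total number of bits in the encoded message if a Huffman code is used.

344

Merge the two smallest weights repeatedly:
merge E(2) and C(11): 13
merge 13 and A(15): 28
merge D(22) and B(25): 47
merge G(26) and F(27): 53
merge 28 and 47: 75
merge 53 and 75: 128
Each symbol's bit-cost is frequency × depth; summing gives 344 bits (equivalently 13 + 28 + 47 + 53 + 75 + 128).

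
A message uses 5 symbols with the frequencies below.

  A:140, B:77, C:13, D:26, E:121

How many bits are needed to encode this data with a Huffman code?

Greedily combine the two least-frequent nodes:
combine C(13), D(26) → 39
combine 39, B(77) → 116
combine 116, E(121) → 237
combine A(140), 237 → 377
Total encoded bits = sum of merged weights = 39 + 116 + 237 + 377 = 769.

769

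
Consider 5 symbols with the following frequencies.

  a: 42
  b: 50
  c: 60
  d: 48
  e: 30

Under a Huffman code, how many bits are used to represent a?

Build the tree from the bottom:
e(30) + a(42) → 72
d(48) + b(50) → 98
c(60) + 72 → 132
98 + 132 → 230
The subtree containing a is merged 3 times, so code length = 3.

3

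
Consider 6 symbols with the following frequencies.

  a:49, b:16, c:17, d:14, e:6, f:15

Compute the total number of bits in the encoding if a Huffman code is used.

Merge the two smallest weights repeatedly:
merge e(6) and d(14): 20
merge f(15) and b(16): 31
merge c(17) and 20: 37
merge 31 and 37: 68
merge a(49) and 68: 117
Each symbol's bit-cost is frequency × depth; summing gives 273 bits (equivalently 20 + 31 + 37 + 68 + 117).

273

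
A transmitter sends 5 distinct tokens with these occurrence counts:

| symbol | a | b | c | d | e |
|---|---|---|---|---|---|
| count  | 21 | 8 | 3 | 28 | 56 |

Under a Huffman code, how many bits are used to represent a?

3

Huffman merges, smallest pair first:
combine c(3), b(8) → 11
combine 11, a(21) → 32
combine d(28), 32 → 60
combine e(56), 60 → 116
a sits 3 levels below the root, so its codeword is 3 bits.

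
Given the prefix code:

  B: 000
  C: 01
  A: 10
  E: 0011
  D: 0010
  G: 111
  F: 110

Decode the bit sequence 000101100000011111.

Read left to right; each codeword is recognised as soon as it completes (prefix code):
  000→B | 10→A | 110→F | 000→B | 0011→E | 111→G
Decoded message: BAFBEG

BAFBEG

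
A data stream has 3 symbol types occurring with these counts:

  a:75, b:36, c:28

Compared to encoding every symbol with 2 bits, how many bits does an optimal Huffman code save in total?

Fixed-length: 2 bits × 139 symbols = 278 bits.
Huffman merges:
c(28) + b(36) → 64
64 + a(75) → 139
Huffman total = 64 + 139 = 203 bits.
Saving = 278 − 203 = 75 bits.

75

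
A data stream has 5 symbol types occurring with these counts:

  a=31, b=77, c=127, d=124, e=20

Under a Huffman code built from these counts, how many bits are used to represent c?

Build the tree from the bottom:
e(20) + a(31) → 51
51 + b(77) → 128
d(124) + c(127) → 251
128 + 251 → 379
c's leaf is at depth 2, giving a 2-bit codeword.

2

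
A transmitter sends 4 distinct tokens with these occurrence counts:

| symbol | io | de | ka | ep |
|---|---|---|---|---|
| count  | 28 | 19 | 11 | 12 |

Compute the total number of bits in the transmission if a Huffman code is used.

Merge the two smallest weights repeatedly:
combine ka(11), ep(12) → 23
combine de(19), 23 → 42
combine io(28), 42 → 70
Each symbol's bit-cost is frequency × depth; summing gives 135 bits (equivalently 23 + 42 + 70).

135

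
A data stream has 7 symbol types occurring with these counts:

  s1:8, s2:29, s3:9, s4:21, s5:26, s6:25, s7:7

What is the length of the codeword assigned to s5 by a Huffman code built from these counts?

Repeatedly merge the two smallest:
s7(7) + s1(8) → 15
s3(9) + 15 → 24
s4(21) + 24 → 45
s6(25) + s5(26) → 51
s2(29) + 45 → 74
51 + 74 → 125
s5 sits 2 levels below the root, so its codeword is 2 bits.

2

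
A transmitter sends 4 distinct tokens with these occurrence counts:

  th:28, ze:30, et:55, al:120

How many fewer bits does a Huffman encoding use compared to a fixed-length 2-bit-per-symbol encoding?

62

Fixed-length: 2 bits × 233 symbols = 466 bits.
Huffman merges:
th(28) + ze(30) → 58
et(55) + 58 → 113
113 + al(120) → 233
Huffman total = 58 + 113 + 233 = 404 bits.
Saving = 466 − 404 = 62 bits.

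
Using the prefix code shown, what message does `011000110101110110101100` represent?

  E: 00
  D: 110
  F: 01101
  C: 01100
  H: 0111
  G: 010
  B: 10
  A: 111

Read left to right; each codeword is recognised as soon as it completes (prefix code):
  01100→C | 01101→F | 0111→H | 01101→F | 01100→C
Decoded message: CFHFC

CFHFC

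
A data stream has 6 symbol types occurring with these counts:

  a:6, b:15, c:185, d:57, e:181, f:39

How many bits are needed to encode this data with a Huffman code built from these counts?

979

Merge the two smallest weights repeatedly:
a(6) + b(15) → 21
21 + f(39) → 60
d(57) + 60 → 117
117 + e(181) → 298
c(185) + 298 → 483
Each symbol's bit-cost is frequency × depth; summing gives 979 bits (equivalently 21 + 60 + 117 + 298 + 483).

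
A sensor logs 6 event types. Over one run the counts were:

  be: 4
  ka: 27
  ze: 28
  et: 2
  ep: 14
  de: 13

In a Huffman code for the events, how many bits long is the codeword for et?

Huffman merges, smallest pair first:
et(2) + be(4) → 6
6 + de(13) → 19
ep(14) + 19 → 33
ka(27) + ze(28) → 55
33 + 55 → 88
The subtree containing et is merged 4 times, so code length = 4.

4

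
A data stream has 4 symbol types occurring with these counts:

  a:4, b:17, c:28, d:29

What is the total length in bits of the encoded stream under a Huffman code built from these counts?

148

Greedily combine the two least-frequent nodes:
combine a(4), b(17) → 21
combine 21, c(28) → 49
combine d(29), 49 → 78
The encoded length is the sum of every internal node's weight: 21 + 49 + 78 = 148 bits.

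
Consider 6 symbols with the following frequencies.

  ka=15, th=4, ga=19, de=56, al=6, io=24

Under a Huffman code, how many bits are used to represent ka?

Repeatedly merge the two smallest:
combine th(4), al(6) → 10
combine 10, ka(15) → 25
combine ga(19), io(24) → 43
combine 25, 43 → 68
combine de(56), 68 → 124
ka's leaf is at depth 3, giving a 3-bit codeword.

3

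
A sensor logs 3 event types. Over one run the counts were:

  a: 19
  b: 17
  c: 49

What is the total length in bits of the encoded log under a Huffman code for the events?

121

Build the Huffman tree bottom-up:
b(17) + a(19) → 36
36 + c(49) → 85
The encoded length is the sum of every internal node's weight: 36 + 85 = 121 bits.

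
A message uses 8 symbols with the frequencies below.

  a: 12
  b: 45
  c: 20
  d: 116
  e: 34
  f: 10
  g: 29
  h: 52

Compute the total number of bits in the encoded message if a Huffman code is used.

849

Merge the two smallest weights repeatedly:
combine f(10), a(12) → 22
combine c(20), 22 → 42
combine g(29), e(34) → 63
combine 42, b(45) → 87
combine h(52), 63 → 115
combine 87, 115 → 202
combine d(116), 202 → 318
Total encoded bits = sum of merged weights = 22 + 42 + 63 + 87 + 115 + 202 + 318 = 849.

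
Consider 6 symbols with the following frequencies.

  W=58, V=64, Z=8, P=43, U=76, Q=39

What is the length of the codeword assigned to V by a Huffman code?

Huffman merges, smallest pair first:
Z(8) + Q(39) → 47
P(43) + 47 → 90
W(58) + V(64) → 122
U(76) + 90 → 166
122 + 166 → 288
V's leaf is at depth 2, giving a 2-bit codeword.

2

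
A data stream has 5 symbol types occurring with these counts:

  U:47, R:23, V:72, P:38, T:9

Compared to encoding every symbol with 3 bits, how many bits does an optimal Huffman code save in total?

159

Fixed-length: 3 bits × 189 symbols = 567 bits.
Huffman merges:
merge T(9) and R(23): 32
merge 32 and P(38): 70
merge U(47) and 70: 117
merge V(72) and 117: 189
Huffman total = 32 + 70 + 117 + 189 = 408 bits.
Saving = 567 − 408 = 159 bits.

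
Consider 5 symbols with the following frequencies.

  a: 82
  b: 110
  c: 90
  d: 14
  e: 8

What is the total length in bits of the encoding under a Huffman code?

Build the Huffman tree bottom-up:
combine e(8), d(14) → 22
combine 22, a(82) → 104
combine c(90), 104 → 194
combine b(110), 194 → 304
Each symbol's bit-cost is frequency × depth; summing gives 624 bits (equivalently 22 + 104 + 194 + 304).

624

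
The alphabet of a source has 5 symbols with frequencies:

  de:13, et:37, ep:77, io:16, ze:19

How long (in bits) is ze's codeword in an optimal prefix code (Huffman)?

3

Huffman merges, smallest pair first:
de(13) + io(16) → 29
ze(19) + 29 → 48
et(37) + 48 → 85
ep(77) + 85 → 162
ze sits 3 levels below the root, so its codeword is 3 bits.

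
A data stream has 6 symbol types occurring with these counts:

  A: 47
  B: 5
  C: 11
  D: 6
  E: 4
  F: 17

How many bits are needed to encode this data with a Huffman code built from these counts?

183

Merge the two smallest weights repeatedly:
merge E(4) and B(5): 9
merge D(6) and 9: 15
merge C(11) and 15: 26
merge F(17) and 26: 43
merge 43 and A(47): 90
Total encoded bits = sum of merged weights = 9 + 15 + 26 + 43 + 90 = 183.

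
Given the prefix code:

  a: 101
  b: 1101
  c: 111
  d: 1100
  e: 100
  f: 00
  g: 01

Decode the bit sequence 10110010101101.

aeaga

Read left to right; each codeword is recognised as soon as it completes (prefix code):
  101→a | 100→e | 101→a | 01→g | 101→a
Decoded message: aeaga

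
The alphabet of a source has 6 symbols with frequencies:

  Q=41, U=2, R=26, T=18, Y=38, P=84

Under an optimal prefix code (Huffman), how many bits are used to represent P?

Build the tree from the bottom:
combine U(2), T(18) → 20
combine 20, R(26) → 46
combine Y(38), Q(41) → 79
combine 46, 79 → 125
combine P(84), 125 → 209
P is a child of the root — depth 1, so its codeword is a single bit.

1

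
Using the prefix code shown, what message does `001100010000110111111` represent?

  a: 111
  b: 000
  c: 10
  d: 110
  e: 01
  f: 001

Read left to right; each codeword is recognised as soon as it completes (prefix code):
  001→f | 10→c | 001→f | 000→b | 01→e | 10→c | 111→a | 111→a
Decoded message: fcfbecaa

fcfbecaa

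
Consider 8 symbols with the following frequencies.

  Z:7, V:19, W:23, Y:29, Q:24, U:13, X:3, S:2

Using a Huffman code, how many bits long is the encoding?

Greedily combine the two least-frequent nodes:
merge S(2) and X(3): 5
merge 5 and Z(7): 12
merge 12 and U(13): 25
merge V(19) and W(23): 42
merge Q(24) and 25: 49
merge Y(29) and 42: 71
merge 49 and 71: 120
The encoded length is the sum of every internal node's weight: 5 + 12 + 25 + 42 + 49 + 71 + 120 = 324 bits.

324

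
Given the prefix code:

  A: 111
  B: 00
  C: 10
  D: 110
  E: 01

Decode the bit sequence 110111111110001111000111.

Read left to right; each codeword is recognised as soon as it completes (prefix code):
  110→D | 111→A | 111→A | 110→D | 00→B | 111→A | 10→C | 00→B | 111→A
Decoded message: DAADBACBA

DAADBACBA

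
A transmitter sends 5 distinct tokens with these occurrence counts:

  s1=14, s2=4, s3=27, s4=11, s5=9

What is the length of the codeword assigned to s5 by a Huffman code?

Huffman merges, smallest pair first:
s2(4) + s5(9) → 13
s4(11) + 13 → 24
s1(14) + 24 → 38
s3(27) + 38 → 65
s5 sits 4 levels below the root, so its codeword is 4 bits.

4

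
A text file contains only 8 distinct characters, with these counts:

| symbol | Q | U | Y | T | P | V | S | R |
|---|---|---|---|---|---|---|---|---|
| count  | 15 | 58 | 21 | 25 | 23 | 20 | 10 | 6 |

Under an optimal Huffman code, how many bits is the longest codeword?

4

Merge the two lowest-weight nodes at each step:
R(6) + S(10) → 16
Q(15) + 16 → 31
V(20) + Y(21) → 41
P(23) + T(25) → 48
31 + 41 → 72
48 + U(58) → 106
72 + 106 → 178
The rarest symbols sit at the bottom; the longest codeword is 4 bits.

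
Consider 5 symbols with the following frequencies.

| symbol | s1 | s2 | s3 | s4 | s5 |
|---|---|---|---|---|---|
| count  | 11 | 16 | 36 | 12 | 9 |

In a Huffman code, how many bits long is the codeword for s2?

3

Repeatedly merge the two smallest:
merge s5(9) and s1(11): 20
merge s4(12) and s2(16): 28
merge 20 and 28: 48
merge s3(36) and 48: 84
s2's leaf is at depth 3, giving a 3-bit codeword.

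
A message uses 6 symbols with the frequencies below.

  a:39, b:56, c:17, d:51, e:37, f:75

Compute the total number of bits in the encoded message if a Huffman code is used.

Greedily combine the two least-frequent nodes:
merge c(17) and e(37): 54
merge a(39) and d(51): 90
merge 54 and b(56): 110
merge f(75) and 90: 165
merge 110 and 165: 275
The encoded length is the sum of every internal node's weight: 54 + 90 + 110 + 165 + 275 = 694 bits.

694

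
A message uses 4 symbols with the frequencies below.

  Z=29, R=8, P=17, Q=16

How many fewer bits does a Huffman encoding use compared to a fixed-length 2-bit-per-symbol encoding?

5

Fixed-length: 2 bits × 70 symbols = 140 bits.
Huffman merges:
merge R(8) and Q(16): 24
merge P(17) and 24: 41
merge Z(29) and 41: 70
Huffman total = 24 + 41 + 70 = 135 bits.
Saving = 140 − 135 = 5 bits.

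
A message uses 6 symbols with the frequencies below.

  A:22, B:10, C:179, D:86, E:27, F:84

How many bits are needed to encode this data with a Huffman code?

Merge the two smallest weights repeatedly:
merge B(10) and A(22): 32
merge E(27) and 32: 59
merge 59 and F(84): 143
merge D(86) and 143: 229
merge C(179) and 229: 408
Total encoded bits = sum of merged weights = 32 + 59 + 143 + 229 + 408 = 871.

871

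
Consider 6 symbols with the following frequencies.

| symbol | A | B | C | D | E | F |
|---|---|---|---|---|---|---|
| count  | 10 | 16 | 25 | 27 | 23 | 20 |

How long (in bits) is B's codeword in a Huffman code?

Build the tree from the bottom:
merge A(10) and B(16): 26
merge F(20) and E(23): 43
merge C(25) and 26: 51
merge D(27) and 43: 70
merge 51 and 70: 121
B's leaf is at depth 3, giving a 3-bit codeword.

3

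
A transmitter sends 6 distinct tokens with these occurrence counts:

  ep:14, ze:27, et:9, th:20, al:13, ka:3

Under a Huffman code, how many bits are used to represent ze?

Huffman merges, smallest pair first:
merge ka(3) and et(9): 12
merge 12 and al(13): 25
merge ep(14) and th(20): 34
merge 25 and ze(27): 52
merge 34 and 52: 86
ze's leaf is at depth 2, giving a 2-bit codeword.

2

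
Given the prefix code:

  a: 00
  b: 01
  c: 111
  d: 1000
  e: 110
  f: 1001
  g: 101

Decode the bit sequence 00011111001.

abcf

Read left to right; each codeword is recognised as soon as it completes (prefix code):
  00→a | 01→b | 111→c | 1001→f
Decoded message: abcf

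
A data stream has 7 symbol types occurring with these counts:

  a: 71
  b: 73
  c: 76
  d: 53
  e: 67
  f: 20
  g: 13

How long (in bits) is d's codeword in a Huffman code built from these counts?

3

Build the tree from the bottom:
merge g(13) and f(20): 33
merge 33 and d(53): 86
merge e(67) and a(71): 138
merge b(73) and c(76): 149
merge 86 and 138: 224
merge 149 and 224: 373
d sits 3 levels below the root, so its codeword is 3 bits.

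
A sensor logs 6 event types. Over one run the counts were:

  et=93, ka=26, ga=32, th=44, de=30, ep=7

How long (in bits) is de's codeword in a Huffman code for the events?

3

Build the tree from the bottom:
merge ep(7) and ka(26): 33
merge de(30) and ga(32): 62
merge 33 and th(44): 77
merge 62 and 77: 139
merge et(93) and 139: 232
The subtree containing de is merged 3 times, so code length = 3.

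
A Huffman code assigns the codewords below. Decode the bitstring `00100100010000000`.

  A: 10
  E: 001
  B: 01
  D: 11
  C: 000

Read left to right; each codeword is recognised as soon as it completes (prefix code):
  001→E | 001→E | 000→C | 10→A | 000→C | 000→C
Decoded message: EECACC

EECACC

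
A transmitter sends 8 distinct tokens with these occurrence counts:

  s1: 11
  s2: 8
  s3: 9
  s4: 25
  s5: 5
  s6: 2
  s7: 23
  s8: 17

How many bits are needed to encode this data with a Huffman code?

274

Merge the two smallest weights repeatedly:
combine s6(2), s5(5) → 7
combine 7, s2(8) → 15
combine s3(9), s1(11) → 20
combine 15, s8(17) → 32
combine 20, s7(23) → 43
combine s4(25), 32 → 57
combine 43, 57 → 100
Total encoded bits = sum of merged weights = 7 + 15 + 20 + 32 + 43 + 57 + 100 = 274.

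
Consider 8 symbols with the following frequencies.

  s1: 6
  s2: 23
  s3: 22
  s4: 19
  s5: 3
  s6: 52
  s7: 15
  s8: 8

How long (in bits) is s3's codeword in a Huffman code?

3

Build the tree from the bottom:
merge s5(3) and s1(6): 9
merge s8(8) and 9: 17
merge s7(15) and 17: 32
merge s4(19) and s3(22): 41
merge s2(23) and 32: 55
merge 41 and s6(52): 93
merge 55 and 93: 148
s3's leaf is at depth 3, giving a 3-bit codeword.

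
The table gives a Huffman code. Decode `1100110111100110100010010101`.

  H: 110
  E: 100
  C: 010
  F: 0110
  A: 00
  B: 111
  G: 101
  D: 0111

HFBEHECCG

Read left to right; each codeword is recognised as soon as it completes (prefix code):
  110→H | 0110→F | 111→B | 100→E | 110→H | 100→E | 010→C | 010→C | 101→G
Decoded message: HFBEHECCG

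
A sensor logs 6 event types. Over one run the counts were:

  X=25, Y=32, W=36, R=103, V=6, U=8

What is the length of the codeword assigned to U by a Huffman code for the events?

Build the tree from the bottom:
merge V(6) and U(8): 14
merge 14 and X(25): 39
merge Y(32) and W(36): 68
merge 39 and 68: 107
merge R(103) and 107: 210
U sits 4 levels below the root, so its codeword is 4 bits.

4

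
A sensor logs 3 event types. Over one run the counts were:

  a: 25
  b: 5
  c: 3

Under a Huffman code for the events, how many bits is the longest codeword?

Merge the two lowest-weight nodes at each step:
combine c(3), b(5) → 8
combine 8, a(25) → 33
The first pair merged (c, b) ends up deepest, at depth 2.

2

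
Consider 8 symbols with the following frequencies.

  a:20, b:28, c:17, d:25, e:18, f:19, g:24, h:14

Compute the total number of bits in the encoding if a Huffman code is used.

495

Greedily combine the two least-frequent nodes:
h(14) + c(17) → 31
e(18) + f(19) → 37
a(20) + g(24) → 44
d(25) + b(28) → 53
31 + 37 → 68
44 + 53 → 97
68 + 97 → 165
Each symbol's bit-cost is frequency × depth; summing gives 495 bits (equivalently 31 + 37 + 44 + 53 + 68 + 97 + 165).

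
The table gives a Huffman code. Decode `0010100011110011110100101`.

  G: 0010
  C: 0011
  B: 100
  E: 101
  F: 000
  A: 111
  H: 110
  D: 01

GBDACHBE

Read left to right; each codeword is recognised as soon as it completes (prefix code):
  0010→G | 100→B | 01→D | 111→A | 0011→C | 110→H | 100→B | 101→E
Decoded message: GBDACHBE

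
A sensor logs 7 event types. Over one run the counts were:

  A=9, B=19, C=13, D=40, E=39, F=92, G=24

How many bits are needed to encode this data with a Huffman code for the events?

587

Build the Huffman tree bottom-up:
merge A(9) and C(13): 22
merge B(19) and 22: 41
merge G(24) and E(39): 63
merge D(40) and 41: 81
merge 63 and 81: 144
merge F(92) and 144: 236
The encoded length is the sum of every internal node's weight: 22 + 41 + 63 + 81 + 144 + 236 = 587 bits.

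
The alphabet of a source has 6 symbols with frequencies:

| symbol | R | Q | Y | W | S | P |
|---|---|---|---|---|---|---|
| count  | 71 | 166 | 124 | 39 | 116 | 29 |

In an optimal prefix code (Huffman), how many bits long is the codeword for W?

4

Huffman merges, smallest pair first:
merge P(29) and W(39): 68
merge 68 and R(71): 139
merge S(116) and Y(124): 240
merge 139 and Q(166): 305
merge 240 and 305: 545
W sits 4 levels below the root, so its codeword is 4 bits.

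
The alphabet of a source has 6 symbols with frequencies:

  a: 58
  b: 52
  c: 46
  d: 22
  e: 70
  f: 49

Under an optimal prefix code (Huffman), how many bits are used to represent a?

Huffman merges, smallest pair first:
merge d(22) and c(46): 68
merge f(49) and b(52): 101
merge a(58) and 68: 126
merge e(70) and 101: 171
merge 126 and 171: 297
The subtree containing a is merged 2 times, so code length = 2.

2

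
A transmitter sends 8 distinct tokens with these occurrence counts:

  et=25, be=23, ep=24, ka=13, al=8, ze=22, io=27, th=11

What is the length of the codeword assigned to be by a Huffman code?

Huffman merges, smallest pair first:
combine al(8), th(11) → 19
combine ka(13), 19 → 32
combine ze(22), be(23) → 45
combine ep(24), et(25) → 49
combine io(27), 32 → 59
combine 45, 49 → 94
combine 59, 94 → 153
be sits 3 levels below the root, so its codeword is 3 bits.

3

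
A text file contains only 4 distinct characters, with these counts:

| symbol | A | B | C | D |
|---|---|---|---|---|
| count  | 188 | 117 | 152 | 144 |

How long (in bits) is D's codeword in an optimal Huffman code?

2

Build the tree from the bottom:
combine B(117), D(144) → 261
combine C(152), A(188) → 340
combine 261, 340 → 601
D sits 2 levels below the root, so its codeword is 2 bits.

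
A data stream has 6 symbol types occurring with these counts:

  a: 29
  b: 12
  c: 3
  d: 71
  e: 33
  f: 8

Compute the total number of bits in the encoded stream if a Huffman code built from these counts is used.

327

Merge the two smallest weights repeatedly:
combine c(3), f(8) → 11
combine 11, b(12) → 23
combine 23, a(29) → 52
combine e(33), 52 → 85
combine d(71), 85 → 156
Each symbol's bit-cost is frequency × depth; summing gives 327 bits (equivalently 11 + 23 + 52 + 85 + 156).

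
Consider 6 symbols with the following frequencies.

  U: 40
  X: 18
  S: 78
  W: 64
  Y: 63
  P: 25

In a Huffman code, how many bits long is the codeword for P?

4

Huffman merges, smallest pair first:
merge X(18) and P(25): 43
merge U(40) and 43: 83
merge Y(63) and W(64): 127
merge S(78) and 83: 161
merge 127 and 161: 288
The subtree containing P is merged 4 times, so code length = 4.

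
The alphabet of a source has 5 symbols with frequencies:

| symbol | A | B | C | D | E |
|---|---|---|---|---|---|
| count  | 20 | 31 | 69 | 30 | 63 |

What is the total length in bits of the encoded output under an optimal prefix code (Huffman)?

476

Merge the two smallest weights repeatedly:
A(20) + D(30) → 50
B(31) + 50 → 81
E(63) + C(69) → 132
81 + 132 → 213
The encoded length is the sum of every internal node's weight: 50 + 81 + 132 + 213 = 476 bits.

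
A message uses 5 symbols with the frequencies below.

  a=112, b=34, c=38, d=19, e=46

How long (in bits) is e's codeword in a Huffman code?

3

Build the tree from the bottom:
merge d(19) and b(34): 53
merge c(38) and e(46): 84
merge 53 and 84: 137
merge a(112) and 137: 249
e sits 3 levels below the root, so its codeword is 3 bits.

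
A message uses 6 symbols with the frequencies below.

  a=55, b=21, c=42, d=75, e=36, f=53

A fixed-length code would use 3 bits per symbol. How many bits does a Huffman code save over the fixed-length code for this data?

Fixed-length: 3 bits × 282 symbols = 846 bits.
Huffman merges:
combine b(21), e(36) → 57
combine c(42), f(53) → 95
combine a(55), 57 → 112
combine d(75), 95 → 170
combine 112, 170 → 282
Huffman total = 57 + 95 + 112 + 170 + 282 = 716 bits.
Saving = 846 − 716 = 130 bits.

130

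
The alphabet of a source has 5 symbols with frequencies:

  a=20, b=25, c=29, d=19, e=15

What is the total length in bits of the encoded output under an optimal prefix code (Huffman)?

250

Merge the two smallest weights repeatedly:
e(15) + d(19) → 34
a(20) + b(25) → 45
c(29) + 34 → 63
45 + 63 → 108
Total encoded bits = sum of merged weights = 34 + 45 + 63 + 108 = 250.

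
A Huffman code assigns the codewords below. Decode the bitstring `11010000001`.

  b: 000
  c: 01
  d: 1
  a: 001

Read left to right; each codeword is recognised as soon as it completes (prefix code):
  1→d | 1→d | 01→c | 000→b | 000→b | 1→d
Decoded message: ddcbbd

ddcbbd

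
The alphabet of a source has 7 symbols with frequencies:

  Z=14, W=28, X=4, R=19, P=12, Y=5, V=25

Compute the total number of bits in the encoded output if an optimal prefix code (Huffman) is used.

277

Greedily combine the two least-frequent nodes:
merge X(4) and Y(5): 9
merge 9 and P(12): 21
merge Z(14) and R(19): 33
merge 21 and V(25): 46
merge W(28) and 33: 61
merge 46 and 61: 107
Total encoded bits = sum of merged weights = 9 + 21 + 33 + 46 + 61 + 107 = 277.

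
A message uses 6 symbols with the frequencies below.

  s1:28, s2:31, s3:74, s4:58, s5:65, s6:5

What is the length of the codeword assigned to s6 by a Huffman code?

Huffman merges, smallest pair first:
merge s6(5) and s1(28): 33
merge s2(31) and 33: 64
merge s4(58) and 64: 122
merge s5(65) and s3(74): 139
merge 122 and 139: 261
s6's leaf is at depth 4, giving a 4-bit codeword.

4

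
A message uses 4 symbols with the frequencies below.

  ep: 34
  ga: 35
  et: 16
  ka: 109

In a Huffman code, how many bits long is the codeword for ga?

2

Huffman merges, smallest pair first:
merge et(16) and ep(34): 50
merge ga(35) and 50: 85
merge 85 and ka(109): 194
ga sits 2 levels below the root, so its codeword is 2 bits.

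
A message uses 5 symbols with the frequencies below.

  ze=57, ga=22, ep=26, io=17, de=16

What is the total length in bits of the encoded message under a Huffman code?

Build the Huffman tree bottom-up:
combine de(16), io(17) → 33
combine ga(22), ep(26) → 48
combine 33, 48 → 81
combine ze(57), 81 → 138
Each symbol's bit-cost is frequency × depth; summing gives 300 bits (equivalently 33 + 48 + 81 + 138).

300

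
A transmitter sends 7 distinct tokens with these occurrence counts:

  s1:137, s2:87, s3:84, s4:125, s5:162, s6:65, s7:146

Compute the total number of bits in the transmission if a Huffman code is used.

Merge the two smallest weights repeatedly:
merge s6(65) and s3(84): 149
merge s2(87) and s4(125): 212
merge s1(137) and s7(146): 283
merge 149 and s5(162): 311
merge 212 and 283: 495
merge 311 and 495: 806
Each symbol's bit-cost is frequency × depth; summing gives 2256 bits (equivalently 149 + 212 + 283 + 311 + 495 + 806).

2256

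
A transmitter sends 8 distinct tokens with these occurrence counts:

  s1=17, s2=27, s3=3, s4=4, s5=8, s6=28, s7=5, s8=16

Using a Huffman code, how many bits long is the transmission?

288

Greedily combine the two least-frequent nodes:
merge s3(3) and s4(4): 7
merge s7(5) and 7: 12
merge s5(8) and 12: 20
merge s8(16) and s1(17): 33
merge 20 and s2(27): 47
merge s6(28) and 33: 61
merge 47 and 61: 108
The encoded length is the sum of every internal node's weight: 7 + 12 + 20 + 33 + 47 + 61 + 108 = 288 bits.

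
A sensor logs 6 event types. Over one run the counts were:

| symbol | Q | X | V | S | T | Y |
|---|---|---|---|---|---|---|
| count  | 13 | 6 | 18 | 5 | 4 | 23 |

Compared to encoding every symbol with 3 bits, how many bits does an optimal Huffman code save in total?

45

Fixed-length: 3 bits × 69 symbols = 207 bits.
Huffman merges:
T(4) + S(5) → 9
X(6) + 9 → 15
Q(13) + 15 → 28
V(18) + Y(23) → 41
28 + 41 → 69
Huffman total = 9 + 15 + 28 + 41 + 69 = 162 bits.
Saving = 207 − 162 = 45 bits.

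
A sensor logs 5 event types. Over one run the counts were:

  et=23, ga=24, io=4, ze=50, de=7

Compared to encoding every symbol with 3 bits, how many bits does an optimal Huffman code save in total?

Fixed-length: 3 bits × 108 symbols = 324 bits.
Huffman merges:
combine io(4), de(7) → 11
combine 11, et(23) → 34
combine ga(24), 34 → 58
combine ze(50), 58 → 108
Huffman total = 11 + 34 + 58 + 108 = 211 bits.
Saving = 324 − 211 = 113 bits.

113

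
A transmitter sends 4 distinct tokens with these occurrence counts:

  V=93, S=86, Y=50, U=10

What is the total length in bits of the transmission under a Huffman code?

Merge the two smallest weights repeatedly:
U(10) + Y(50) → 60
60 + S(86) → 146
V(93) + 146 → 239
The encoded length is the sum of every internal node's weight: 60 + 146 + 239 = 445 bits.

445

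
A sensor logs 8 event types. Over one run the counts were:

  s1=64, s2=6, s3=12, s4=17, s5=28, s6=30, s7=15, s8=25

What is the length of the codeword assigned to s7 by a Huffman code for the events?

Huffman merges, smallest pair first:
s2(6) + s3(12) → 18
s7(15) + s4(17) → 32
18 + s8(25) → 43
s5(28) + s6(30) → 58
32 + 43 → 75
58 + s1(64) → 122
75 + 122 → 197
s7's leaf is at depth 3, giving a 3-bit codeword.

3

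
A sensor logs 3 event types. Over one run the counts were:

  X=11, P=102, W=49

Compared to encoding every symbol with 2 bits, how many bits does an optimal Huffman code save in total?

102

Fixed-length: 2 bits × 162 symbols = 324 bits.
Huffman merges:
merge X(11) and W(49): 60
merge 60 and P(102): 162
Huffman total = 60 + 162 = 222 bits.
Saving = 324 − 222 = 102 bits.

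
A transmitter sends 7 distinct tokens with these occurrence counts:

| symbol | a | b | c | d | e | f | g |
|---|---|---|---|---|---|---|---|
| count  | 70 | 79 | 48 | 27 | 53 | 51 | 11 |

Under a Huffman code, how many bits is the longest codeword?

Merge the two lowest-weight nodes at each step:
merge g(11) and d(27): 38
merge 38 and c(48): 86
merge f(51) and e(53): 104
merge a(70) and b(79): 149
merge 86 and 104: 190
merge 149 and 190: 339
The first pair merged (g, d) ends up deepest, at depth 4.

4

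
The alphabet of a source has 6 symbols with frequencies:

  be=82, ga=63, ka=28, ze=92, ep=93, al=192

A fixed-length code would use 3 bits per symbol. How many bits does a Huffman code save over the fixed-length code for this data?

Fixed-length: 3 bits × 550 symbols = 1650 bits.
Huffman merges:
combine ka(28), ga(63) → 91
combine be(82), 91 → 173
combine ze(92), ep(93) → 185
combine 173, 185 → 358
combine al(192), 358 → 550
Huffman total = 91 + 173 + 185 + 358 + 550 = 1357 bits.
Saving = 1650 − 1357 = 293 bits.

293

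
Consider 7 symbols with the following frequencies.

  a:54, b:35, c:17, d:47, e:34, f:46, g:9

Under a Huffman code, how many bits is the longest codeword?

4

Merge the two lowest-weight nodes at each step:
merge g(9) and c(17): 26
merge 26 and e(34): 60
merge b(35) and f(46): 81
merge d(47) and a(54): 101
merge 60 and 81: 141
merge 101 and 141: 242
The rarest symbols sit at the bottom; the longest codeword is 4 bits.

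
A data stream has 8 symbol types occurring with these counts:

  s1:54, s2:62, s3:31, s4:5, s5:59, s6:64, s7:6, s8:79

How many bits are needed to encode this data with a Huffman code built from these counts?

990

Build the Huffman tree bottom-up:
s4(5) + s7(6) → 11
11 + s3(31) → 42
42 + s1(54) → 96
s5(59) + s2(62) → 121
s6(64) + s8(79) → 143
96 + 121 → 217
143 + 217 → 360
Each symbol's bit-cost is frequency × depth; summing gives 990 bits (equivalently 11 + 42 + 96 + 121 + 143 + 217 + 360).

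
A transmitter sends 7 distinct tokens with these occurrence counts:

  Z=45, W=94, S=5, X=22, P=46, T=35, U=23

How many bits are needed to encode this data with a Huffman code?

697

Greedily combine the two least-frequent nodes:
combine S(5), X(22) → 27
combine U(23), 27 → 50
combine T(35), Z(45) → 80
combine P(46), 50 → 96
combine 80, W(94) → 174
combine 96, 174 → 270
Total encoded bits = sum of merged weights = 27 + 50 + 80 + 96 + 174 + 270 = 697.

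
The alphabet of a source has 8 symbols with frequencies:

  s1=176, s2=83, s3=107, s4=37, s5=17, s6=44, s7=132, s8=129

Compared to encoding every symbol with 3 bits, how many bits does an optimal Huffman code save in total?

156

Fixed-length: 3 bits × 725 symbols = 2175 bits.
Huffman merges:
s5(17) + s4(37) → 54
s6(44) + 54 → 98
s2(83) + 98 → 181
s3(107) + s8(129) → 236
s7(132) + s1(176) → 308
181 + 236 → 417
308 + 417 → 725
Huffman total = 54 + 98 + 181 + 236 + 308 + 417 + 725 = 2019 bits.
Saving = 2175 − 2019 = 156 bits.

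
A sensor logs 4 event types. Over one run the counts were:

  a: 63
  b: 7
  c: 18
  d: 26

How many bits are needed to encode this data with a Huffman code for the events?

190

Build the Huffman tree bottom-up:
combine b(7), c(18) → 25
combine 25, d(26) → 51
combine 51, a(63) → 114
Each symbol's bit-cost is frequency × depth; summing gives 190 bits (equivalently 25 + 51 + 114).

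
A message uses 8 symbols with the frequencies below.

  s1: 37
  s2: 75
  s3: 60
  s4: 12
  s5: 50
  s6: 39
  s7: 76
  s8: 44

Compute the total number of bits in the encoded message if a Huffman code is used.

1152

Merge the two smallest weights repeatedly:
combine s4(12), s1(37) → 49
combine s6(39), s8(44) → 83
combine 49, s5(50) → 99
combine s3(60), s2(75) → 135
combine s7(76), 83 → 159
combine 99, 135 → 234
combine 159, 234 → 393
Total encoded bits = sum of merged weights = 49 + 83 + 99 + 135 + 159 + 234 + 393 = 1152.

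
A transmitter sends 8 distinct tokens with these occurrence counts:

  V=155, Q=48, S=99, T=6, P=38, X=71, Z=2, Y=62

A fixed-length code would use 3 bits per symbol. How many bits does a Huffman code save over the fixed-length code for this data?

Fixed-length: 3 bits × 481 symbols = 1443 bits.
Huffman merges:
combine Z(2), T(6) → 8
combine 8, P(38) → 46
combine 46, Q(48) → 94
combine Y(62), X(71) → 133
combine 94, S(99) → 193
combine 133, V(155) → 288
combine 193, 288 → 481
Huffman total = 8 + 46 + 94 + 133 + 193 + 288 + 481 = 1243 bits.
Saving = 1443 − 1243 = 200 bits.

200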